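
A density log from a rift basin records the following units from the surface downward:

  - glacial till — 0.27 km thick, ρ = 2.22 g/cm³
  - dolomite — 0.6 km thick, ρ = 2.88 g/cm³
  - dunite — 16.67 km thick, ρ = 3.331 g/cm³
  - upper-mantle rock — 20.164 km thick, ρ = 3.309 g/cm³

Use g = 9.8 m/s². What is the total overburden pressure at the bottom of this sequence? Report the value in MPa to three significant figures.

1220 MPa

glacial till: 2220 kg/m³ × 9.8 m/s² × 270 m = 5.874×10^6 Pa = 5.874 MPa
dolomite: 2880 kg/m³ × 9.8 m/s² × 600 m = 1.693×10^7 Pa = 16.93 MPa
dunite: 3331 kg/m³ × 9.8 m/s² × 16670 m = 5.442×10^8 Pa = 544.2 MPa
upper-mantle rock: 3309 kg/m³ × 9.8 m/s² × 20164 m = 6.539×10^8 Pa = 653.9 MPa
Total = 5.874 + 16.93 + 544.2 + 653.9 = 1220.9 MPa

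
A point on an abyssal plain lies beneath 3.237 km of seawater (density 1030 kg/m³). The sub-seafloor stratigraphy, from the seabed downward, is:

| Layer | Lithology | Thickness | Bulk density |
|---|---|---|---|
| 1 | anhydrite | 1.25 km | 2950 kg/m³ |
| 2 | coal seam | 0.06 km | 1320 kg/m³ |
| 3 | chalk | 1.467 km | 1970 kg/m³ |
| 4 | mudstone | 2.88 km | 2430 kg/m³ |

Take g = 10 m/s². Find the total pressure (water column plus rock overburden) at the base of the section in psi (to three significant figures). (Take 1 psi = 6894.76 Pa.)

24600 psi

seawater: 1030 kg/m³ × 10 m/s² × 3237 m = 3.334×10^7 Pa = 4836 psi
anhydrite: 2950 kg/m³ × 10 m/s² × 1250 m = 3.688×10^7 Pa = 5348 psi
coal seam: 1320 kg/m³ × 10 m/s² × 60 m = 7.920×10^5 Pa = 114.9 psi
chalk: 1970 kg/m³ × 10 m/s² × 1467 m = 2.890×10^7 Pa = 4192 psi
mudstone: 2430 kg/m³ × 10 m/s² × 2880 m = 6.998×10^7 Pa = 10150 psi
Total = 4836 + 5348 + 114.9 + 4192 + 10150 = 24641 psi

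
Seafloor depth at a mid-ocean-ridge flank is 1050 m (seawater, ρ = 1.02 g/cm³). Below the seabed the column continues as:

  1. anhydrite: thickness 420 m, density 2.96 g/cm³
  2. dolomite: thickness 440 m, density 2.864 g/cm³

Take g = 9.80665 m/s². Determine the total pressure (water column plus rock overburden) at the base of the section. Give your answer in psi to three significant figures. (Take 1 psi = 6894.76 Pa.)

5080 psi

seawater: 1020 kg/m³ × 9.80665 m/s² × 1050 m = 1.050×10^7 Pa = 1523 psi
anhydrite: 2960 kg/m³ × 9.80665 m/s² × 420 m = 1.219×10^7 Pa = 1768 psi
dolomite: 2864 kg/m³ × 9.80665 m/s² × 440 m = 1.236×10^7 Pa = 1792 psi
Total = 1523 + 1768 + 1792 = 5083.9 psi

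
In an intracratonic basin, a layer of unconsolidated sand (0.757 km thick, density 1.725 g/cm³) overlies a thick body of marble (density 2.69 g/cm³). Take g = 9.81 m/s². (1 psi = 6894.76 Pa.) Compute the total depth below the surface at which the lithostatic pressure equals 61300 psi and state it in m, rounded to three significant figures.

Pressure at base of upper layers: 1725×9.81×757 = 1.281×10^7 Pa = 1858 psi
Remaining pressure to be supplied by marble: 4.226×10^8 − 1.281×10^7 = 4.098×10^8 Pa
Additional depth in marble = 4.098×10^8 Pa / (2690 kg/m³ × 9.81 m/s²) = 15531 m
Total depth = 757 m + 15531 m = 16288 m

16300 m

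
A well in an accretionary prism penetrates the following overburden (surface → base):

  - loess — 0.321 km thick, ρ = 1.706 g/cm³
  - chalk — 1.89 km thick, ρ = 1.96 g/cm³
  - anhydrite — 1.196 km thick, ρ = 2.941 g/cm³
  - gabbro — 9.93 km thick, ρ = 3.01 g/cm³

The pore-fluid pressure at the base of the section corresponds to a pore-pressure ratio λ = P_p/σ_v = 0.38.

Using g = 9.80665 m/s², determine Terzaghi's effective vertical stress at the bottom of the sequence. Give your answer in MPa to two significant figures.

230 MPa

Overburden (lithostatic) stress σ_v:
loess: 1706 kg/m³ × 9.80665 m/s² × 321 m = 5.370×10^6 Pa = 5.370 MPa
chalk: 1960 kg/m³ × 9.80665 m/s² × 1890 m = 3.633×10^7 Pa = 36.33 MPa
anhydrite: 2941 kg/m³ × 9.80665 m/s² × 1196 m = 3.449×10^7 Pa = 34.49 MPa
gabbro: 3010 kg/m³ × 9.80665 m/s² × 9930 m = 2.931×10^8 Pa = 293.1 MPa
Total = 5.370 + 36.33 + 34.49 + 293.1 = 369.31 MPa
Pore pressure P_p = λ·σ_v = 0.38 × 369.3 MPa = 140.3 MPa
Effective stress σ' = σ_v − P_p = 369.3 − 140.3 = 228.97 MPa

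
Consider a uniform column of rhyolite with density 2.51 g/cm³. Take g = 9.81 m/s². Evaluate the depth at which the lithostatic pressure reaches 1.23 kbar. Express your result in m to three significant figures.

h = P/(ρg) = 1.23 kbar / (2510 kg/m³ × 9.81 m/s²) = 1.230×10^8 Pa / 24623 Pa/m = 4995.3 m

5000 m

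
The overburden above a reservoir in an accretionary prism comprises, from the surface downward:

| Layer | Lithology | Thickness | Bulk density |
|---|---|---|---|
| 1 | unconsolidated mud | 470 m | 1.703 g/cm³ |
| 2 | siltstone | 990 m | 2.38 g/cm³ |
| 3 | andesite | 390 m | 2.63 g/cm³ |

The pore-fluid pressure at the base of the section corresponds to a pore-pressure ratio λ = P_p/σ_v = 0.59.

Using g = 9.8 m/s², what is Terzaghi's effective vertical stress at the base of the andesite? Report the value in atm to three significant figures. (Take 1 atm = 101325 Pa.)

Overburden (lithostatic) stress σ_v:
unconsolidated mud: 1703 kg/m³ × 9.8 m/s² × 470 m = 7.844×10^6 Pa = 7.844 MPa
siltstone: 2380 kg/m³ × 9.8 m/s² × 990 m = 2.309×10^7 Pa = 23.09 MPa
andesite: 2630 kg/m³ × 9.8 m/s² × 390 m = 1.005×10^7 Pa = 10.05 MPa
Total = 7.844 + 23.09 + 10.05 = 40.987 MPa
Pore pressure P_p = λ·σ_v = 0.59 × 40.99 MPa = 24.18 MPa
Effective stress σ' = σ_v − P_p = 40.99 − 24.18 = 16.805 MPa = 165.85 atm

166 atm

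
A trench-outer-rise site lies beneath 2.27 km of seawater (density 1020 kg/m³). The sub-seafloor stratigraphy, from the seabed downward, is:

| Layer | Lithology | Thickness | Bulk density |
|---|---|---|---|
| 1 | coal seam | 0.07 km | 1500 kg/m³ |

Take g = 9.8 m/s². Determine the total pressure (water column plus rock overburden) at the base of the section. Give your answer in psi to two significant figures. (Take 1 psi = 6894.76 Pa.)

seawater: 1020 kg/m³ × 9.8 m/s² × 2270 m = 2.269×10^7 Pa = 3291 psi
coal seam: 1500 kg/m³ × 9.8 m/s² × 70 m = 1.029×10^6 Pa = 149.2 psi
Total = 3291 + 149.2 = 3440.3 psi

3400 psi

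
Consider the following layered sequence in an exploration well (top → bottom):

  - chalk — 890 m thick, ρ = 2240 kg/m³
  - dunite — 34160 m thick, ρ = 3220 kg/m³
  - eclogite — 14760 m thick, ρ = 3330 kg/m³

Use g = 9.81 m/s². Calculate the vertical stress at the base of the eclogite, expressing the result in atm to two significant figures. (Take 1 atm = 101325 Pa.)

16000 atm

chalk: 2240 kg/m³ × 9.81 m/s² × 890 m = 1.956×10^7 Pa = 193.0 atm
dunite: 3220 kg/m³ × 9.81 m/s² × 34160 m = 1.079×10^9 Pa = 10649 atm
eclogite: 3330 kg/m³ × 9.81 m/s² × 14760 m = 4.822×10^8 Pa = 4759 atm
Total = 193.0 + 10649 + 4759 = 15601 atm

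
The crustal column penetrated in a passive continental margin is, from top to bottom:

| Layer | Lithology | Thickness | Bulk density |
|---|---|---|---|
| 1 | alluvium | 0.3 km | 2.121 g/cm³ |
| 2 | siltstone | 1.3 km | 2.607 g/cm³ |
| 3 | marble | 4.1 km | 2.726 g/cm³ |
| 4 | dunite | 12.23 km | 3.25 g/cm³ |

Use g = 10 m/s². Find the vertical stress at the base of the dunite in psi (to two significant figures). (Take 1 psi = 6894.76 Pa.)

alluvium: 2121 kg/m³ × 10 m/s² × 300 m = 6.363×10^6 Pa = 922.9 psi
siltstone: 2607 kg/m³ × 10 m/s² × 1300 m = 3.389×10^7 Pa = 4915 psi
marble: 2726 kg/m³ × 10 m/s² × 4100 m = 1.118×10^8 Pa = 16210 psi
dunite: 3250 kg/m³ × 10 m/s² × 12230 m = 3.975×10^8 Pa = 57649 psi
Total = 922.9 + 4915 + 16210 + 57649 = 79698 psi

80000 psi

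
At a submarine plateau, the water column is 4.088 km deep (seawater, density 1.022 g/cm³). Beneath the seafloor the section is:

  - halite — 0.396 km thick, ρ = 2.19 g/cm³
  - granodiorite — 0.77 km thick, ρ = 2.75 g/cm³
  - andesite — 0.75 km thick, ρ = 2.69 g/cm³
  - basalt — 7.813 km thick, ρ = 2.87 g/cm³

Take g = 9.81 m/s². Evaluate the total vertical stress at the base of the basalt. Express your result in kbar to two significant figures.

3.1 kbar

seawater: 1022 kg/m³ × 9.81 m/s² × 4088 m = 4.099×10^7 Pa = 0.4099 kbar
halite: 2190 kg/m³ × 9.81 m/s² × 396 m = 8.508×10^6 Pa = 0.08508 kbar
granodiorite: 2750 kg/m³ × 9.81 m/s² × 770 m = 2.077×10^7 Pa = 0.2077 kbar
andesite: 2690 kg/m³ × 9.81 m/s² × 750 m = 1.979×10^7 Pa = 0.1979 kbar
basalt: 2870 kg/m³ × 9.81 m/s² × 7813 m = 2.200×10^8 Pa = 2.200 kbar
Total = 0.4099 + 0.08508 + 0.2077 + 0.1979 + 2.200 = 3.1003 kbar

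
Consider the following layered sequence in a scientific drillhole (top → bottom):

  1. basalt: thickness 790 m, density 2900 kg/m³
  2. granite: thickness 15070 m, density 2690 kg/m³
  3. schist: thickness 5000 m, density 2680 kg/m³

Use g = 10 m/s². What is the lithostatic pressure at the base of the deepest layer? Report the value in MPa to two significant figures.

basalt: 2900 kg/m³ × 10 m/s² × 790 m = 2.291×10^7 Pa = 22.91 MPa
granite: 2690 kg/m³ × 10 m/s² × 15070 m = 4.054×10^8 Pa = 405.4 MPa
schist: 2680 kg/m³ × 10 m/s² × 5000 m = 1.340×10^8 Pa = 134.0 MPa
Total = 22.91 + 405.4 + 134.0 = 562.29 MPa

560 MPa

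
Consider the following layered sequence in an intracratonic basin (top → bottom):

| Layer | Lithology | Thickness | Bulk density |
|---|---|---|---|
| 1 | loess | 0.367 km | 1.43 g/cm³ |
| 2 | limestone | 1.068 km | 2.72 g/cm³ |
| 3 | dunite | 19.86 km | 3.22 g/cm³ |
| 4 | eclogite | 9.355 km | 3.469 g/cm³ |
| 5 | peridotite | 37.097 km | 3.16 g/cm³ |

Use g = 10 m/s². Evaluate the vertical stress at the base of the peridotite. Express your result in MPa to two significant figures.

2200 MPa

loess: 1430 kg/m³ × 10 m/s² × 367 m = 5.248×10^6 Pa = 5.248 MPa
limestone: 2720 kg/m³ × 10 m/s² × 1068 m = 2.905×10^7 Pa = 29.05 MPa
dunite: 3220 kg/m³ × 10 m/s² × 19860 m = 6.395×10^8 Pa = 639.5 MPa
eclogite: 3469 kg/m³ × 10 m/s² × 9355 m = 3.245×10^8 Pa = 324.5 MPa
peridotite: 3160 kg/m³ × 10 m/s² × 37097 m = 1.172×10^9 Pa = 1172 MPa
Total = 5.248 + 29.05 + 639.5 + 324.5 + 1172 = 2170.6 MPa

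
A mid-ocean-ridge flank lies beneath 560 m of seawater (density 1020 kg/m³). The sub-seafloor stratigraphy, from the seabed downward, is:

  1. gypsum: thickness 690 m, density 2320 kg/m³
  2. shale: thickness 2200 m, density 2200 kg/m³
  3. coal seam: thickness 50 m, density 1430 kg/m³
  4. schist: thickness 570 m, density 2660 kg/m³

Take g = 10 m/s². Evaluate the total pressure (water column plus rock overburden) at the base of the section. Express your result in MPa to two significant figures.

seawater: 1020 kg/m³ × 10 m/s² × 560 m = 5.712×10^6 Pa = 5.712 MPa
gypsum: 2320 kg/m³ × 10 m/s² × 690 m = 1.601×10^7 Pa = 16.01 MPa
shale: 2200 kg/m³ × 10 m/s² × 2200 m = 4.840×10^7 Pa = 48.40 MPa
coal seam: 1430 kg/m³ × 10 m/s² × 50 m = 7.150×10^5 Pa = 0.7150 MPa
schist: 2660 kg/m³ × 10 m/s² × 570 m = 1.516×10^7 Pa = 15.16 MPa
Total = 5.712 + 16.01 + 48.40 + 0.7150 + 15.16 = 85.997 MPa

86 MPa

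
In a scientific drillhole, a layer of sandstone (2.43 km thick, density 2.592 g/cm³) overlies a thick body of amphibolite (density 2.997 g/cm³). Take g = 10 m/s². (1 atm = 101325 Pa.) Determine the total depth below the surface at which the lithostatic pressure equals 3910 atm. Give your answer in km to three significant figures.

13.5 km

Pressure at base of upper layers: 2592×10×2430 = 6.299×10^7 Pa = 621.6 atm
Remaining pressure to be supplied by amphibolite: 3.962×10^8 − 6.299×10^7 = 3.332×10^8 Pa
Additional depth in amphibolite = 3.332×10^8 Pa / (2997 kg/m³ × 10 m/s²) = 11118 m
Total depth = 2430 m + 11118 m = 13548 m
= 13.548 km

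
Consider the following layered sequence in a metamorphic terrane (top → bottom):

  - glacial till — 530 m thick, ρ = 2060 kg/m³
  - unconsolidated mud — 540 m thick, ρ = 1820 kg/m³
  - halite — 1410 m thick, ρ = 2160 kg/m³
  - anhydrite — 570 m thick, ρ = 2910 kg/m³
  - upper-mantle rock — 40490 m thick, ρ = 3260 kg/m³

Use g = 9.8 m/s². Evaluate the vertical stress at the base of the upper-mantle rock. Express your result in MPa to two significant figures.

1400 MPa

glacial till: 2060 kg/m³ × 9.8 m/s² × 530 m = 1.070×10^7 Pa = 10.70 MPa
unconsolidated mud: 1820 kg/m³ × 9.8 m/s² × 540 m = 9.631×10^6 Pa = 9.631 MPa
halite: 2160 kg/m³ × 9.8 m/s² × 1410 m = 2.985×10^7 Pa = 29.85 MPa
anhydrite: 2910 kg/m³ × 9.8 m/s² × 570 m = 1.626×10^7 Pa = 16.26 MPa
upper-mantle rock: 3260 kg/m³ × 9.8 m/s² × 40490 m = 1.294×10^9 Pa = 1294 MPa
Total = 10.70 + 9.631 + 29.85 + 16.26 + 1294 = 1360.0 MPa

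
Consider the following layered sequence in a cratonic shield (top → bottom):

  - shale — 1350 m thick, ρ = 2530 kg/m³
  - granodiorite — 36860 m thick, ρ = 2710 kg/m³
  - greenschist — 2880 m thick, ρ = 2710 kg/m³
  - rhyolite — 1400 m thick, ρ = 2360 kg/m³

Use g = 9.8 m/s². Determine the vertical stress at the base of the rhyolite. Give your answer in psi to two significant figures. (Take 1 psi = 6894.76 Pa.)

160000 psi

shale: 2530 kg/m³ × 9.8 m/s² × 1350 m = 3.347×10^7 Pa = 4855 psi
granodiorite: 2710 kg/m³ × 9.8 m/s² × 36860 m = 9.789×10^8 Pa = 1.420×10^5 psi
greenschist: 2710 kg/m³ × 9.8 m/s² × 2880 m = 7.649×10^7 Pa = 11094 psi
rhyolite: 2360 kg/m³ × 9.8 m/s² × 1400 m = 3.238×10^7 Pa = 4696 psi
Total = 4855 + 1.420×10^5 + 11094 + 4696 = 1.6263×10^5 psi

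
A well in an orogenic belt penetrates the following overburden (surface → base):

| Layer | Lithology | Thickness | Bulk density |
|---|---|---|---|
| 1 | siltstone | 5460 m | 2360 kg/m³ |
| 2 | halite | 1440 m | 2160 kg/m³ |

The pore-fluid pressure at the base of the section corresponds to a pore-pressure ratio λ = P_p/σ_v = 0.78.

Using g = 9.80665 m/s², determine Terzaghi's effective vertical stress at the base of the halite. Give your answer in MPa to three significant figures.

34.5 MPa

Overburden (lithostatic) stress σ_v:
siltstone: 2360 kg/m³ × 9.80665 m/s² × 5460 m = 1.264×10^8 Pa = 126.4 MPa
halite: 2160 kg/m³ × 9.80665 m/s² × 1440 m = 3.050×10^7 Pa = 30.50 MPa
Total = 126.4 + 30.50 = 156.87 MPa
Pore pressure P_p = λ·σ_v = 0.78 × 156.9 MPa = 122.4 MPa
Effective stress σ' = σ_v − P_p = 156.9 − 122.4 = 34.511 MPa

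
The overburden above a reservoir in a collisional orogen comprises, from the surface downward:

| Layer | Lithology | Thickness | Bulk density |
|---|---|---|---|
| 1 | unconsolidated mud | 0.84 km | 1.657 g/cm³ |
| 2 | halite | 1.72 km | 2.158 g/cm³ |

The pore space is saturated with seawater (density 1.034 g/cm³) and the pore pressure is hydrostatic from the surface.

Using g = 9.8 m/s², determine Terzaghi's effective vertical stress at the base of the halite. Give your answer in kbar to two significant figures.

0.24 kbar

Overburden (lithostatic) stress σ_v:
unconsolidated mud: 1657 kg/m³ × 9.8 m/s² × 840 m = 1.364×10^7 Pa = 13.64 MPa
halite: 2158 kg/m³ × 9.8 m/s² × 1720 m = 3.638×10^7 Pa = 36.38 MPa
Total = 13.64 + 36.38 = 50.016 MPa
Pore pressure P_p = 1034 kg/m³ × 9.8 m/s² × 2560 m = 2.594×10^7 Pa = 25.94 MPa
Effective stress σ' = σ_v − P_p = 50.02 − 25.94 = 24.075 MPa = 0.24075 kbar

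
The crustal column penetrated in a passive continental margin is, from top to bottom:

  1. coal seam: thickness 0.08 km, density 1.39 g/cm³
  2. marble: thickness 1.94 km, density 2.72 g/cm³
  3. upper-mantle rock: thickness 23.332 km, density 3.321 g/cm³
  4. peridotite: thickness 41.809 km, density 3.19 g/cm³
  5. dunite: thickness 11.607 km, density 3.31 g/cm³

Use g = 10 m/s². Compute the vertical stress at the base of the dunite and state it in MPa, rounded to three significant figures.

coal seam: 1390 kg/m³ × 10 m/s² × 80 m = 1.112×10^6 Pa = 1.112 MPa
marble: 2720 kg/m³ × 10 m/s² × 1940 m = 5.277×10^7 Pa = 52.77 MPa
upper-mantle rock: 3321 kg/m³ × 10 m/s² × 23332 m = 7.749×10^8 Pa = 774.9 MPa
peridotite: 3190 kg/m³ × 10 m/s² × 41809 m = 1.334×10^9 Pa = 1334 MPa
dunite: 3310 kg/m³ × 10 m/s² × 11607 m = 3.842×10^8 Pa = 384.2 MPa
Total = 1.112 + 52.77 + 774.9 + 1334 + 384.2 = 2546.6 MPa

2550 MPa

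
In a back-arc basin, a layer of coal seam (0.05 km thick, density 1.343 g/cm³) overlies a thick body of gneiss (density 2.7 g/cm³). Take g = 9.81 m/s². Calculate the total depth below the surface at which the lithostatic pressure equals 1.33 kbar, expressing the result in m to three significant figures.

5050 m

Pressure at base of upper layers: 1343×9.81×50 = 6.587×10^5 Pa = 6.587×10^-3 kbar
Remaining pressure to be supplied by gneiss: 1.330×10^8 − 6.587×10^5 = 1.323×10^8 Pa
Additional depth in gneiss = 1.323×10^8 Pa / (2700 kg/m³ × 9.81 m/s²) = 4996.5 m
Total depth = 50 m + 4996.5 m = 5046.5 m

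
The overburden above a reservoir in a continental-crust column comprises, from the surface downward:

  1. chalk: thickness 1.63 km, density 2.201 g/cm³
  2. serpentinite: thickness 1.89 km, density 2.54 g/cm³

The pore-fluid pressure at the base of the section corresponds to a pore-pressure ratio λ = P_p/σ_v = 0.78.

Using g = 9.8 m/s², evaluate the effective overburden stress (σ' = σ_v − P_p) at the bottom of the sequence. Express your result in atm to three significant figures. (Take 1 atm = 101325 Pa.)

178 atm

Overburden (lithostatic) stress σ_v:
chalk: 2201 kg/m³ × 9.8 m/s² × 1630 m = 3.516×10^7 Pa = 35.16 MPa
serpentinite: 2540 kg/m³ × 9.8 m/s² × 1890 m = 4.705×10^7 Pa = 47.05 MPa
Total = 35.16 + 47.05 = 82.205 MPa
Pore pressure P_p = λ·σ_v = 0.78 × 82.20 MPa = 64.12 MPa
Effective stress σ' = σ_v − P_p = 82.20 − 64.12 = 18.085 MPa = 178.49 atm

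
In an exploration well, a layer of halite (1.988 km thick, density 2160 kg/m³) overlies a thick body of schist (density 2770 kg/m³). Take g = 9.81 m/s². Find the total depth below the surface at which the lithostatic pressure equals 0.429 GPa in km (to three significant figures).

16.2 km

Pressure at base of upper layers: 2160×9.81×1988 = 4.212×10^7 Pa = 0.04212 GPa
Remaining pressure to be supplied by schist: 4.290×10^8 − 4.212×10^7 = 3.869×10^8 Pa
Additional depth in schist = 3.869×10^8 Pa / (2770 kg/m³ × 9.81 m/s²) = 14237 m
Total depth = 1988 m + 14237 m = 16225 m
= 16.225 km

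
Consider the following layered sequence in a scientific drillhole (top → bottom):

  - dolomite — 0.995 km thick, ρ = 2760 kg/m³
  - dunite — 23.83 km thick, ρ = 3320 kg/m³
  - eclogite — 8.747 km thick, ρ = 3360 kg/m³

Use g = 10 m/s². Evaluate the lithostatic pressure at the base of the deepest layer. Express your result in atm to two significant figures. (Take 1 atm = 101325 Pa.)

dolomite: 2760 kg/m³ × 10 m/s² × 995 m = 2.746×10^7 Pa = 271.0 atm
dunite: 3320 kg/m³ × 10 m/s² × 23830 m = 7.912×10^8 Pa = 7808 atm
eclogite: 3360 kg/m³ × 10 m/s² × 8747 m = 2.939×10^8 Pa = 2901 atm
Total = 271.0 + 7808 + 2901 = 10980 atm

11000 atm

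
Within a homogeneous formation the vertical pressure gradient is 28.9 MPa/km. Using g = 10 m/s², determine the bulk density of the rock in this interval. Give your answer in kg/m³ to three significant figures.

2890 kg/m³

ρ = (dP/dz)/g = 28.9 MPa/km / 10 m/s² = 28900 Pa/m / 10 m/s² = 2890.0 kg/m³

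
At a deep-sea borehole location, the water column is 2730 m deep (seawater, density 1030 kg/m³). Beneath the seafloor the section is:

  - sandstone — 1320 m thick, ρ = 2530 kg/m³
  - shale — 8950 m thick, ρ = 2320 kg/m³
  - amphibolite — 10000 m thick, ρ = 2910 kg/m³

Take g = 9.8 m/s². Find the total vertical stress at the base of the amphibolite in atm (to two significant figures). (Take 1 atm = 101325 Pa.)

5400 atm

seawater: 1030 kg/m³ × 9.8 m/s² × 2730 m = 2.756×10^7 Pa = 272.0 atm
sandstone: 2530 kg/m³ × 9.8 m/s² × 1320 m = 3.273×10^7 Pa = 323.0 atm
shale: 2320 kg/m³ × 9.8 m/s² × 8950 m = 2.035×10^8 Pa = 2008 atm
amphibolite: 2910 kg/m³ × 9.8 m/s² × 10000 m = 2.852×10^8 Pa = 2815 atm
Total = 272.0 + 323.0 + 2008 + 2815 = 5417.7 atm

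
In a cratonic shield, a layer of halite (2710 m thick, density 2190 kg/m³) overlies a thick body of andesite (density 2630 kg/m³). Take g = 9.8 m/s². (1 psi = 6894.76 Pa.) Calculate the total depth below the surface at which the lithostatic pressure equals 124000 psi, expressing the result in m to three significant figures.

Pressure at base of upper layers: 2190×9.8×2710 = 5.816×10^7 Pa = 8436 psi
Remaining pressure to be supplied by andesite: 8.549×10^8 − 5.816×10^7 = 7.968×10^8 Pa
Additional depth in andesite = 7.968×10^8 Pa / (2630 kg/m³ × 9.8 m/s²) = 30914 m
Total depth = 2710 m + 30914 m = 33624 m

33600 m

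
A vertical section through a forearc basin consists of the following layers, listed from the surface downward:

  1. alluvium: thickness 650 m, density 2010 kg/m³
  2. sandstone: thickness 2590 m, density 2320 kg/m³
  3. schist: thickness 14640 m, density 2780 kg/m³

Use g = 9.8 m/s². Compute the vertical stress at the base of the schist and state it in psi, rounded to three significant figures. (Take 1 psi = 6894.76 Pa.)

alluvium: 2010 kg/m³ × 9.8 m/s² × 650 m = 1.280×10^7 Pa = 1857 psi
sandstone: 2320 kg/m³ × 9.8 m/s² × 2590 m = 5.889×10^7 Pa = 8541 psi
schist: 2780 kg/m³ × 9.8 m/s² × 14640 m = 3.989×10^8 Pa = 57849 psi
Total = 1857 + 8541 + 57849 = 68246 psi

68200 psi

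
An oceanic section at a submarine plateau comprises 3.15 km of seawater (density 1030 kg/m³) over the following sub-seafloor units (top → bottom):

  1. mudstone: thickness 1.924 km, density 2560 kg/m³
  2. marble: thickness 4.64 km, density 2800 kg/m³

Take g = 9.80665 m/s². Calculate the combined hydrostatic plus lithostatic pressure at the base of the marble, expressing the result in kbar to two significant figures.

seawater: 1030 kg/m³ × 9.80665 m/s² × 3150 m = 3.182×10^7 Pa = 0.3182 kbar
mudstone: 2560 kg/m³ × 9.80665 m/s² × 1924 m = 4.830×10^7 Pa = 0.4830 kbar
marble: 2800 kg/m³ × 9.80665 m/s² × 4640 m = 1.274×10^8 Pa = 1.274 kbar
Total = 0.3182 + 0.4830 + 1.274 = 2.0753 kbar

2.1 kbar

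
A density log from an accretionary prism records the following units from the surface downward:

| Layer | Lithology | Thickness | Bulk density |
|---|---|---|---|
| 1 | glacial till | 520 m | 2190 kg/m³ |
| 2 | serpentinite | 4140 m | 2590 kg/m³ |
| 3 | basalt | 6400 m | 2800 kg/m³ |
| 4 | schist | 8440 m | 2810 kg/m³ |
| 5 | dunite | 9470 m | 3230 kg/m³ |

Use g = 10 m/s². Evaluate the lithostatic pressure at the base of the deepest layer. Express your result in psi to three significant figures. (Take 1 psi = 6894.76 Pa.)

glacial till: 2190 kg/m³ × 10 m/s² × 520 m = 1.139×10^7 Pa = 1652 psi
serpentinite: 2590 kg/m³ × 10 m/s² × 4140 m = 1.072×10^8 Pa = 15552 psi
basalt: 2800 kg/m³ × 10 m/s² × 6400 m = 1.792×10^8 Pa = 25991 psi
schist: 2810 kg/m³ × 10 m/s² × 8440 m = 2.372×10^8 Pa = 34398 psi
dunite: 3230 kg/m³ × 10 m/s² × 9470 m = 3.059×10^8 Pa = 44364 psi
Total = 1652 + 15552 + 25991 + 34398 + 44364 = 1.2196×10^5 psi

122000 psi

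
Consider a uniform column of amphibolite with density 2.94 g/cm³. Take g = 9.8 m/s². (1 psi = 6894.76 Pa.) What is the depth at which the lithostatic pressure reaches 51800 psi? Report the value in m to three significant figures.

h = P/(ρg) = 51800 psi / (2940 kg/m³ × 9.8 m/s²) = 3.571×10^8 Pa / 28812 Pa/m = 12396 m

12400 m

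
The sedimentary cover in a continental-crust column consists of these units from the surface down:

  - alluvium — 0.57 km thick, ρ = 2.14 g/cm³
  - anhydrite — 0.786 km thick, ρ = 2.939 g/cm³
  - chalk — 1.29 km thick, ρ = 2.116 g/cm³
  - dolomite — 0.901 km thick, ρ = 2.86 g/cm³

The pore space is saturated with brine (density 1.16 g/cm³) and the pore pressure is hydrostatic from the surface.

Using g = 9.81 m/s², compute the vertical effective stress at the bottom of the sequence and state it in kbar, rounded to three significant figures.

0.463 kbar

Overburden (lithostatic) stress σ_v:
alluvium: 2140 kg/m³ × 9.81 m/s² × 570 m = 1.197×10^7 Pa = 11.97 MPa
anhydrite: 2939 kg/m³ × 9.81 m/s² × 786 m = 2.266×10^7 Pa = 22.66 MPa
chalk: 2116 kg/m³ × 9.81 m/s² × 1290 m = 2.678×10^7 Pa = 26.78 MPa
dolomite: 2860 kg/m³ × 9.81 m/s² × 901 m = 2.528×10^7 Pa = 25.28 MPa
Total = 11.97 + 22.66 + 26.78 + 25.28 = 86.685 MPa
Pore pressure P_p = 1160 kg/m³ × 9.81 m/s² × 3547 m = 4.036×10^7 Pa = 40.36 MPa
Effective stress σ' = σ_v − P_p = 86.68 − 40.36 = 46.321 MPa = 0.46321 kbar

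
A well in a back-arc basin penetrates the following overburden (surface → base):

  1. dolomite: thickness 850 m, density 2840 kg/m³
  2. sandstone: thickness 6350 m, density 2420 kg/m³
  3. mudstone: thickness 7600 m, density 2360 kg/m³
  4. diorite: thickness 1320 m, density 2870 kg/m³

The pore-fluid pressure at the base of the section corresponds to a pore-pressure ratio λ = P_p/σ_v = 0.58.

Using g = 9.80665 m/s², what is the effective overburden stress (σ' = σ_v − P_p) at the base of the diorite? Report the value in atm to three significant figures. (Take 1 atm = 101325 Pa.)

Overburden (lithostatic) stress σ_v:
dolomite: 2840 kg/m³ × 9.80665 m/s² × 850 m = 2.367×10^7 Pa = 23.67 MPa
sandstone: 2420 kg/m³ × 9.80665 m/s² × 6350 m = 1.507×10^8 Pa = 150.7 MPa
mudstone: 2360 kg/m³ × 9.80665 m/s² × 7600 m = 1.759×10^8 Pa = 175.9 MPa
diorite: 2870 kg/m³ × 9.80665 m/s² × 1320 m = 3.715×10^7 Pa = 37.15 MPa
Total = 23.67 + 150.7 + 175.9 + 37.15 = 387.42 MPa
Pore pressure P_p = λ·σ_v = 0.58 × 387.4 MPa = 224.7 MPa
Effective stress σ' = σ_v − P_p = 387.4 − 224.7 = 162.71 MPa = 1605.9 atm

1610 atm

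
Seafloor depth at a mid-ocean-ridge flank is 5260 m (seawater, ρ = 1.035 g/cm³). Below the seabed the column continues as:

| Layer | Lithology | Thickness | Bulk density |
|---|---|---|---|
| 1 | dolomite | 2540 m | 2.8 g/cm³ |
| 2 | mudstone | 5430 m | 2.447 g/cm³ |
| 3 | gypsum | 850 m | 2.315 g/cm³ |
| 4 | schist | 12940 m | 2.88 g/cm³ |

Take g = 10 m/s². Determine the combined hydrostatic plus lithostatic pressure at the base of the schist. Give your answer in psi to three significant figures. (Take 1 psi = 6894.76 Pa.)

seawater: 1035 kg/m³ × 10 m/s² × 5260 m = 5.444×10^7 Pa = 7896 psi
dolomite: 2800 kg/m³ × 10 m/s² × 2540 m = 7.112×10^7 Pa = 10315 psi
mudstone: 2447 kg/m³ × 10 m/s² × 5430 m = 1.329×10^8 Pa = 19271 psi
gypsum: 2315 kg/m³ × 10 m/s² × 850 m = 1.968×10^7 Pa = 2854 psi
schist: 2880 kg/m³ × 10 m/s² × 12940 m = 3.727×10^8 Pa = 54052 psi
Total = 7896 + 10315 + 19271 + 2854 + 54052 = 94388 psi

94400 psi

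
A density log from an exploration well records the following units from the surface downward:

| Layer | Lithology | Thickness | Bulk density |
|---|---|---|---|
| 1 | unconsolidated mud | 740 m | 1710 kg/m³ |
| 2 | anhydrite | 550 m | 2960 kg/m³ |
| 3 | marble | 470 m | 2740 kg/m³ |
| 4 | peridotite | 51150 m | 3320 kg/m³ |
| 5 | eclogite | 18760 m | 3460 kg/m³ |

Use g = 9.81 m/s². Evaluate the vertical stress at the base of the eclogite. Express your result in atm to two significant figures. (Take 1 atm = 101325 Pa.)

23000 atm

unconsolidated mud: 1710 kg/m³ × 9.81 m/s² × 740 m = 1.241×10^7 Pa = 122.5 atm
anhydrite: 2960 kg/m³ × 9.81 m/s² × 550 m = 1.597×10^7 Pa = 157.6 atm
marble: 2740 kg/m³ × 9.81 m/s² × 470 m = 1.263×10^7 Pa = 124.7 atm
peridotite: 3320 kg/m³ × 9.81 m/s² × 51150 m = 1.666×10^9 Pa = 16441 atm
eclogite: 3460 kg/m³ × 9.81 m/s² × 18760 m = 6.368×10^8 Pa = 6284 atm
Total = 122.5 + 157.6 + 124.7 + 16441 + 6284 = 23130 atm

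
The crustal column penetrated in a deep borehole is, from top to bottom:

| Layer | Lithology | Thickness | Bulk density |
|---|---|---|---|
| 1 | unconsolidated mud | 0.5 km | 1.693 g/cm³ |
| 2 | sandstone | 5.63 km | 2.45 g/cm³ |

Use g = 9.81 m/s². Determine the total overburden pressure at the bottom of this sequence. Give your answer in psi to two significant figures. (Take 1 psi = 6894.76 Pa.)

unconsolidated mud: 1693 kg/m³ × 9.81 m/s² × 500 m = 8.304×10^6 Pa = 1204 psi
sandstone: 2450 kg/m³ × 9.81 m/s² × 5630 m = 1.353×10^8 Pa = 19626 psi
Total = 1204 + 19626 = 20830 psi

21000 psi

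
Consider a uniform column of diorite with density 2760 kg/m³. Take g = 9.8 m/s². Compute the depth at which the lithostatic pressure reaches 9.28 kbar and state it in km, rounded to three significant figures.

h = P/(ρg) = 9.28 kbar / (2760 kg/m³ × 9.8 m/s²) = 9.280×10^8 Pa / 27048 Pa/m = 34309 m
= 34.309 km

34.3 km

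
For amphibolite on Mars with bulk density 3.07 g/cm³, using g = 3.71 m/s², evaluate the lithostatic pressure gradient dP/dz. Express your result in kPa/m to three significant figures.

dP/dz = ρg = 3070 kg/m³ × 3.71 m/s² = 11390 Pa/m
= 11390 Pa/m × (1 kPa/m / 1000.0 Pa/m) = 11.390 kPa/m

11.4 kPa/m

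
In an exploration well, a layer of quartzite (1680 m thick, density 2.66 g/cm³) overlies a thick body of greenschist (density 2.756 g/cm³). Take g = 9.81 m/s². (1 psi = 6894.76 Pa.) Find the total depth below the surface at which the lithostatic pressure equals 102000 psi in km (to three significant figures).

26.1 km

Pressure at base of upper layers: 2660×9.81×1680 = 4.384×10^7 Pa = 6358 psi
Remaining pressure to be supplied by greenschist: 7.033×10^8 − 4.384×10^7 = 6.594×10^8 Pa
Additional depth in greenschist = 6.594×10^8 Pa / (2756 kg/m³ × 9.81 m/s²) = 24390 m
Total depth = 1680 m + 24390 m = 26070 m
= 26.070 km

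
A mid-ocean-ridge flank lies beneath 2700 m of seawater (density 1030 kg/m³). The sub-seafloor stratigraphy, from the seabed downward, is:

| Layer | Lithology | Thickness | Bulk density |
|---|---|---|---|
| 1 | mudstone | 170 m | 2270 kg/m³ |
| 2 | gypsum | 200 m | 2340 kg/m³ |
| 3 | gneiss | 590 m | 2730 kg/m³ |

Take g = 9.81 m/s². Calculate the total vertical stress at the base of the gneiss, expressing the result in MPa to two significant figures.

51 MPa

seawater: 1030 kg/m³ × 9.81 m/s² × 2700 m = 2.728×10^7 Pa = 27.28 MPa
mudstone: 2270 kg/m³ × 9.81 m/s² × 170 m = 3.786×10^6 Pa = 3.786 MPa
gypsum: 2340 kg/m³ × 9.81 m/s² × 200 m = 4.591×10^6 Pa = 4.591 MPa
gneiss: 2730 kg/m³ × 9.81 m/s² × 590 m = 1.580×10^7 Pa = 15.80 MPa
Total = 27.28 + 3.786 + 4.591 + 15.80 = 51.459 MPa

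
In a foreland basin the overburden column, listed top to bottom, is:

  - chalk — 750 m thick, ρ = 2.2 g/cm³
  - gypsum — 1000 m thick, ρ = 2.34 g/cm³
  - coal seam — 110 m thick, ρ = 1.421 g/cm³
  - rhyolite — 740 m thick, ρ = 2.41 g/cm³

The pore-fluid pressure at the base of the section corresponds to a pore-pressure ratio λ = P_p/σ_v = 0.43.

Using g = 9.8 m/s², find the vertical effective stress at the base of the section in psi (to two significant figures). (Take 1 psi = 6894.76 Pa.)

4800 psi

Overburden (lithostatic) stress σ_v:
chalk: 2200 kg/m³ × 9.8 m/s² × 750 m = 1.617×10^7 Pa = 16.17 MPa
gypsum: 2340 kg/m³ × 9.8 m/s² × 1000 m = 2.293×10^7 Pa = 22.93 MPa
coal seam: 1421 kg/m³ × 9.8 m/s² × 110 m = 1.532×10^6 Pa = 1.532 MPa
rhyolite: 2410 kg/m³ × 9.8 m/s² × 740 m = 1.748×10^7 Pa = 17.48 MPa
Total = 16.17 + 22.93 + 1.532 + 17.48 = 58.111 MPa
Pore pressure P_p = λ·σ_v = 0.43 × 58.11 MPa = 24.99 MPa
Effective stress σ' = σ_v − P_p = 58.11 − 24.99 = 33.123 MPa = 4804.1 psi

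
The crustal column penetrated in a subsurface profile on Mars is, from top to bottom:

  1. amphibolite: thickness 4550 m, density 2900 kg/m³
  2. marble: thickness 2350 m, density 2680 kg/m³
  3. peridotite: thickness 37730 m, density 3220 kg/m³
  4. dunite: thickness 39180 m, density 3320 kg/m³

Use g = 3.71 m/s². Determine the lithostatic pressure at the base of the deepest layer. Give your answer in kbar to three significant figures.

10.1 kbar

amphibolite: 2900 kg/m³ × 3.71 m/s² × 4550 m = 4.895×10^7 Pa = 0.4895 kbar
marble: 2680 kg/m³ × 3.71 m/s² × 2350 m = 2.337×10^7 Pa = 0.2337 kbar
peridotite: 3220 kg/m³ × 3.71 m/s² × 37730 m = 4.507×10^8 Pa = 4.507 kbar
dunite: 3320 kg/m³ × 3.71 m/s² × 39180 m = 4.826×10^8 Pa = 4.826 kbar
Total = 0.4895 + 0.2337 + 4.507 + 4.826 = 10.056 kbar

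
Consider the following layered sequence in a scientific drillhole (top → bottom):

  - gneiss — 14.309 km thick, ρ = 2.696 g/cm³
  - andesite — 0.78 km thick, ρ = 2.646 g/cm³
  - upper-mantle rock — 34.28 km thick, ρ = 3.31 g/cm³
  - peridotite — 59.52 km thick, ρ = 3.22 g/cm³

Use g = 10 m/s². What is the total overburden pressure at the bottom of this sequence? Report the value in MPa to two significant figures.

gneiss: 2696 kg/m³ × 10 m/s² × 14309 m = 3.858×10^8 Pa = 385.8 MPa
andesite: 2646 kg/m³ × 10 m/s² × 780 m = 2.064×10^7 Pa = 20.64 MPa
upper-mantle rock: 3310 kg/m³ × 10 m/s² × 34280 m = 1.135×10^9 Pa = 1135 MPa
peridotite: 3220 kg/m³ × 10 m/s² × 59520 m = 1.917×10^9 Pa = 1917 MPa
Total = 385.8 + 20.64 + 1135 + 1917 = 3457.6 MPa

3500 MPa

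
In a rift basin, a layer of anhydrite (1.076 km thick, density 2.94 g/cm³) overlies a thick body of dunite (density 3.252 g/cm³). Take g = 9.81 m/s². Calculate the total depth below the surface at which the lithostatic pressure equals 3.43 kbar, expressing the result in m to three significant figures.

Pressure at base of upper layers: 2940×9.81×1076 = 3.103×10^7 Pa = 0.3103 kbar
Remaining pressure to be supplied by dunite: 3.430×10^8 − 3.103×10^7 = 3.120×10^8 Pa
Additional depth in dunite = 3.120×10^8 Pa / (3252 kg/m³ × 9.81 m/s²) = 9778.9 m
Total depth = 1076 m + 9778.9 m = 10855 m

10900 m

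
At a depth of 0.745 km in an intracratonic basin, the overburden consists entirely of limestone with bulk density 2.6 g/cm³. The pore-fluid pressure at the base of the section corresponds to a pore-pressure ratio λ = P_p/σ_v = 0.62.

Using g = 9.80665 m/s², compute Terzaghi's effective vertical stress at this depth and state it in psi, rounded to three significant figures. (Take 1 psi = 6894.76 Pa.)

Overburden (lithostatic) stress σ_v:
limestone: 2600 kg/m³ × 9.80665 m/s² × 745 m = 1.900×10^7 Pa = 19.00 MPa
Pore pressure P_p = λ·σ_v = 0.62 × 19.00 MPa = 11.78 MPa
Effective stress σ' = σ_v − P_p = 19.00 − 11.78 = 7.2183 MPa = 1046.9 psi

1050 psi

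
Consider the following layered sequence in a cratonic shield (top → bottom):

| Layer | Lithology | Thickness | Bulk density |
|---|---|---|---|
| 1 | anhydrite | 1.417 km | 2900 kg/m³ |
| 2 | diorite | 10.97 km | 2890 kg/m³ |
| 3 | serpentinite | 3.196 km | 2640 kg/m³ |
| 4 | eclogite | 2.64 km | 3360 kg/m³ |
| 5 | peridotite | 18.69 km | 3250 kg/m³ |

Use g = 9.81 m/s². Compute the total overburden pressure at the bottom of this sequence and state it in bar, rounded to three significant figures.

11200 bar

anhydrite: 2900 kg/m³ × 9.81 m/s² × 1417 m = 4.031×10^7 Pa = 403.1 bar
diorite: 2890 kg/m³ × 9.81 m/s² × 10970 m = 3.110×10^8 Pa = 3110 bar
serpentinite: 2640 kg/m³ × 9.81 m/s² × 3196 m = 8.277×10^7 Pa = 827.7 bar
eclogite: 3360 kg/m³ × 9.81 m/s² × 2640 m = 8.702×10^7 Pa = 870.2 bar
peridotite: 3250 kg/m³ × 9.81 m/s² × 18690 m = 5.959×10^8 Pa = 5959 bar
Total = 403.1 + 3110 + 827.7 + 870.2 + 5959 = 11170 bar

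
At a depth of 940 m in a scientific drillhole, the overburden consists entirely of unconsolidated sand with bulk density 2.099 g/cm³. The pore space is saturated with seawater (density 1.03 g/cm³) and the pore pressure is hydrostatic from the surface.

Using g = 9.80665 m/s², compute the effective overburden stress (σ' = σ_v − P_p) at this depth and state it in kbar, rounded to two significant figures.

0.099 kbar

Overburden (lithostatic) stress σ_v:
unconsolidated sand: 2099 kg/m³ × 9.80665 m/s² × 940 m = 1.935×10^7 Pa = 19.35 MPa
Pore pressure P_p = 1030 kg/m³ × 9.80665 m/s² × 940 m = 9.495×10^6 Pa = 9.495 MPa
Effective stress σ' = σ_v − P_p = 19.35 − 9.495 = 9.8543 MPa = 0.098543 kbar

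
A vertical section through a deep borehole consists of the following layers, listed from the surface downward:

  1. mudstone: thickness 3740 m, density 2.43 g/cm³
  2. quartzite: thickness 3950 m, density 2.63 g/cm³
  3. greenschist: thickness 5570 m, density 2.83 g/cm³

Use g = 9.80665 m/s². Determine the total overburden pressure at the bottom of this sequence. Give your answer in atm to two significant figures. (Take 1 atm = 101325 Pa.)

mudstone: 2430 kg/m³ × 9.80665 m/s² × 3740 m = 8.912×10^7 Pa = 879.6 atm
quartzite: 2630 kg/m³ × 9.80665 m/s² × 3950 m = 1.019×10^8 Pa = 1005 atm
greenschist: 2830 kg/m³ × 9.80665 m/s² × 5570 m = 1.546×10^8 Pa = 1526 atm
Total = 879.6 + 1005 + 1526 = 3410.7 atm

3400 atm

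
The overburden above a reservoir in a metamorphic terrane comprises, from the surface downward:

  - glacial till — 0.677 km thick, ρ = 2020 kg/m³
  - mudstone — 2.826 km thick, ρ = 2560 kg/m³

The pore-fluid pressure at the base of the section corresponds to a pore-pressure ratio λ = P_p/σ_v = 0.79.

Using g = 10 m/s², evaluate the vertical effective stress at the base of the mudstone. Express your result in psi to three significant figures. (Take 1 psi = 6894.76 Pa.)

2620 psi

Overburden (lithostatic) stress σ_v:
glacial till: 2020 kg/m³ × 10 m/s² × 677 m = 1.368×10^7 Pa = 13.68 MPa
mudstone: 2560 kg/m³ × 10 m/s² × 2826 m = 7.235×10^7 Pa = 72.35 MPa
Total = 13.68 + 72.35 = 86.021 MPa
Pore pressure P_p = λ·σ_v = 0.79 × 86.02 MPa = 67.96 MPa
Effective stress σ' = σ_v − P_p = 86.02 − 67.96 = 18.064 MPa = 2620.0 psi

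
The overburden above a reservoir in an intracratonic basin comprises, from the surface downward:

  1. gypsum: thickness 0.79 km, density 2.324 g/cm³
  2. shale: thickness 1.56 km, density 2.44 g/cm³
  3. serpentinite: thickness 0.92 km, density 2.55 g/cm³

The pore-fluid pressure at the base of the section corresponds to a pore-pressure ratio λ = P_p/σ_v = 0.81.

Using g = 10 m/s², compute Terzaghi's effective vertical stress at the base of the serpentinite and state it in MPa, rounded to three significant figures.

Overburden (lithostatic) stress σ_v:
gypsum: 2324 kg/m³ × 10 m/s² × 790 m = 1.836×10^7 Pa = 18.36 MPa
shale: 2440 kg/m³ × 10 m/s² × 1560 m = 3.806×10^7 Pa = 38.06 MPa
serpentinite: 2550 kg/m³ × 10 m/s² × 920 m = 2.346×10^7 Pa = 23.46 MPa
Total = 18.36 + 38.06 + 23.46 = 79.884 MPa
Pore pressure P_p = λ·σ_v = 0.81 × 79.88 MPa = 64.71 MPa
Effective stress σ' = σ_v − P_p = 79.88 − 64.71 = 15.178 MPa

15.2 MPa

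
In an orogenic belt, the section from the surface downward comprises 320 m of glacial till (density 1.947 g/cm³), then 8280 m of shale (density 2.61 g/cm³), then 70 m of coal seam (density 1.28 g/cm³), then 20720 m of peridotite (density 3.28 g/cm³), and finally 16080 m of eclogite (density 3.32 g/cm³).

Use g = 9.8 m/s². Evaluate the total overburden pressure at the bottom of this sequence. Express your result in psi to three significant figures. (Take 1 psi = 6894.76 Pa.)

204000 psi

glacial till: 1947 kg/m³ × 9.8 m/s² × 320 m = 6.106×10^6 Pa = 885.6 psi
shale: 2610 kg/m³ × 9.8 m/s² × 8280 m = 2.118×10^8 Pa = 30717 psi
coal seam: 1280 kg/m³ × 9.8 m/s² × 70 m = 8.781×10^5 Pa = 127.4 psi
peridotite: 3280 kg/m³ × 9.8 m/s² × 20720 m = 6.660×10^8 Pa = 96599 psi
eclogite: 3320 kg/m³ × 9.8 m/s² × 16080 m = 5.232×10^8 Pa = 75881 psi
Total = 885.6 + 30717 + 127.4 + 96599 + 75881 = 2.0421×10^5 psi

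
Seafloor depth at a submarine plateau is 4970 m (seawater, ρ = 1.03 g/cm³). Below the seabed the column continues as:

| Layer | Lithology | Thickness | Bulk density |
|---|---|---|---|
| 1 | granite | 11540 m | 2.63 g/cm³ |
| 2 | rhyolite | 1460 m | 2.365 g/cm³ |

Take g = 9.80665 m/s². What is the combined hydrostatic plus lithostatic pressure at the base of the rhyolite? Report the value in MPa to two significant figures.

seawater: 1030 kg/m³ × 9.80665 m/s² × 4970 m = 5.020×10^7 Pa = 50.20 MPa
granite: 2630 kg/m³ × 9.80665 m/s² × 11540 m = 2.976×10^8 Pa = 297.6 MPa
rhyolite: 2365 kg/m³ × 9.80665 m/s² × 1460 m = 3.386×10^7 Pa = 33.86 MPa
Total = 50.20 + 297.6 + 33.86 = 381.70 MPa

380 MPa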